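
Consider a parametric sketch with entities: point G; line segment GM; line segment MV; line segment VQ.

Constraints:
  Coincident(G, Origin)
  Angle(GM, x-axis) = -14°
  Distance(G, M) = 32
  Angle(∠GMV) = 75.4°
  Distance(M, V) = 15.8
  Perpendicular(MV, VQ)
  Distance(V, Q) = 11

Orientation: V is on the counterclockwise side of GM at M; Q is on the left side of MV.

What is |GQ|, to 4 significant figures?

21.41

∠GMV = 75.4°, so MV runs at -14.0° + (180° − 75.4°) = 90.60° from the x-axis; with |MV| = 15.8, V = M + 15.8·(cos 90.60°, sin 90.60°) = (30.88, 8.058). MV ⟂ VQ; with |VQ| = 11.0 on the left of MV, Q = V + 11.0·(-0.9999, -0.01047) = (19.88, 7.942). Then |GQ| = |Q − G| = 21.41.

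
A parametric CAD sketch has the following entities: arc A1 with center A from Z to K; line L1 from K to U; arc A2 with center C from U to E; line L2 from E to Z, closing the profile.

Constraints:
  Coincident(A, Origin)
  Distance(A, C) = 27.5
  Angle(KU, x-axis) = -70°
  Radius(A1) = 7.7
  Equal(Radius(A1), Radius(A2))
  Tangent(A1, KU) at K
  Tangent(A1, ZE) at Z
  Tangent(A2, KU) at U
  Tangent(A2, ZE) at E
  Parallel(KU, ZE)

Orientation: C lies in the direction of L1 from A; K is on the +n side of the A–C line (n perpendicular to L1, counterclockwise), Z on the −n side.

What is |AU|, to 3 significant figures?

28.6

Tangency of A1 to both parallel lines with radius 7.7 puts K and Z at A ± 7.7·n: K = (7.24, 2.63), Z = (-7.24, -2.63). Equal radii place U and E the same way about C: U = C + 7.7·n = (16.6, -23.2), E = C − 7.7·n = (2.17, -28.5). Then |AU| = |U − A| = 28.6.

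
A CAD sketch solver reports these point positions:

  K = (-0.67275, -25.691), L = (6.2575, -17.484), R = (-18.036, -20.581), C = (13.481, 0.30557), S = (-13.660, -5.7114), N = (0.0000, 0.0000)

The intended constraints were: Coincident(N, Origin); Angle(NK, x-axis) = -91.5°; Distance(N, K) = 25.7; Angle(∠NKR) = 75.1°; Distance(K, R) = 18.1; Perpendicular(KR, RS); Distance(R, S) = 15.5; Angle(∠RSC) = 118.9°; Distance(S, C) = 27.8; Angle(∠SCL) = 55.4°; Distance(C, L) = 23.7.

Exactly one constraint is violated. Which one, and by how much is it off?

Distance(C, L) = 23.7 — off by 4.50.

N = (0.00, 0.00) ✓; NK at -91.50° ✓; |NK| = 25.70 ✓; ∠NKR = 75.10° ✓; |KR| = 18.10 ✓; ∠(KR, RS) = 90.00° ✓; |RS| = 15.50 ✓; ∠RSC = 118.9° ✓; |SC| = 27.80 ✓; ∠SCL = 55.40° ✓; |CL| = 19.20 ✗.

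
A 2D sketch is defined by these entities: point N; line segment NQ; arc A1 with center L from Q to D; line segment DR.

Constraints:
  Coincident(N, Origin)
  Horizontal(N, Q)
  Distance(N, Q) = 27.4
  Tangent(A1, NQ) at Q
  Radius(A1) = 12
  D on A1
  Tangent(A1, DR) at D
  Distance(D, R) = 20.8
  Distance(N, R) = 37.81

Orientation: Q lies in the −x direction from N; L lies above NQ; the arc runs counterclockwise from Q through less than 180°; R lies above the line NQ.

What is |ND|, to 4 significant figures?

20.17

Checks: |NQ| = 27.40 ✓; |LQ| = 12.00 ✓; |LD| = 12.00 ✓; ∠(LD, DR) = 90.00° ✓; |DR| = 20.80 ✓; |NR| = 37.81 ✓.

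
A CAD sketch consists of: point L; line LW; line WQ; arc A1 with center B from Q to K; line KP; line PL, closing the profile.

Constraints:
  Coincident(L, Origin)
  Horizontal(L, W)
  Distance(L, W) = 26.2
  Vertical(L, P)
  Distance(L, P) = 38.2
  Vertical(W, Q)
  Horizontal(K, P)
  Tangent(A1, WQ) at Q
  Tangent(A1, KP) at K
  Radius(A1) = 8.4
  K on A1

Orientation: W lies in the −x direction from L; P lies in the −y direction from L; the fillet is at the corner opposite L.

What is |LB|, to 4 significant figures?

34.71

LP is vertical with |LP| = 38.2 and P on the −y side, so P = (0.000, -38.20). The virtual corner opposite L is at (-26.20, -38.20). Since A1 is tangent to WQ there, BQ ⟂ WQ and A1 meets KP tangentially, so BK is at right angles to KP, with radius 8.4, so the center B sits 8.4 in from both sides at B = (-17.80, -29.80). Then |LB| = |B − L| = 34.71.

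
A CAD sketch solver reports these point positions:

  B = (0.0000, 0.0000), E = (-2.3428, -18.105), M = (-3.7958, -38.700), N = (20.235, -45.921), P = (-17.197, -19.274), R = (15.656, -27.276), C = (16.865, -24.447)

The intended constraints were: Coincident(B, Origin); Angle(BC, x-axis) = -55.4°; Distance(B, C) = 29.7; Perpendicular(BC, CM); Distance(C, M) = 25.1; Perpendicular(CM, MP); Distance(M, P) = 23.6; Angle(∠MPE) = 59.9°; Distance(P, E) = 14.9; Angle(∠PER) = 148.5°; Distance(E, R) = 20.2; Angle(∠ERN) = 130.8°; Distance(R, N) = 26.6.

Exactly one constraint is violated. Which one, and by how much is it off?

Distance(R, N) = 26.6 — off by 7.40.

B = (0.00, 0.00) ✓; BC at -55.40° ✓; |BC| = 29.70 ✓; ∠(BC, CM) = 90.00° ✓; |CM| = 25.10 ✓; ∠(CM, MP) = 90.00° ✓; |MP| = 23.60 ✓; ∠MPE = 59.90° ✓; |PE| = 14.90 ✓; ∠PER = 148.5° ✓; |ER| = 20.20 ✓; ∠ERN = 130.8° ✓; |RN| = 19.20 ✗.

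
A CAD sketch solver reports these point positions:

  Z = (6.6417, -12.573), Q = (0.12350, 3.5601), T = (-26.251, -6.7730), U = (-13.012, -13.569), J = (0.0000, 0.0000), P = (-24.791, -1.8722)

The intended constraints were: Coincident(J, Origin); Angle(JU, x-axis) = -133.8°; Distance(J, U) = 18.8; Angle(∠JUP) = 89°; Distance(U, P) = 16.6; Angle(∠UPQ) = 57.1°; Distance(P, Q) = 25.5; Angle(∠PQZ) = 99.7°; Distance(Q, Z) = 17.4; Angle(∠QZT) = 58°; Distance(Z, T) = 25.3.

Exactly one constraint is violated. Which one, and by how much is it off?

Distance(Z, T) = 25.3 — off by 8.10.

J = (0.00, 0.00) ✓; JU at -133.8° ✓; |JU| = 18.80 ✓; ∠JUP = 89.00° ✓; |UP| = 16.60 ✓; ∠UPQ = 57.10° ✓; |PQ| = 25.50 ✓; ∠PQZ = 99.70° ✓; |QZ| = 17.40 ✓; ∠QZT = 58.00° ✓; |ZT| = 33.40 ✗.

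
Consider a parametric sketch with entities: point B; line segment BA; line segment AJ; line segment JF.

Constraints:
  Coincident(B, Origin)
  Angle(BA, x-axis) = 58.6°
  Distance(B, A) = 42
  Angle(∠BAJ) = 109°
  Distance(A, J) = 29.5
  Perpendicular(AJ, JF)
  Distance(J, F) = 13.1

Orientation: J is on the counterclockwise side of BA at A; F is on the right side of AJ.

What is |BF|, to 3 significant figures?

68.2

B is at the origin; BA runs at 58.6° with length 42.0, so A = 42.0·(cos 58.6°, sin 58.6°) = (21.9, 35.8). ∠BAJ = 109.0°, so AJ runs at 58.6° + (180° − 109.0°) = 130° from the x-axis; with |AJ| = 29.5, J = A + 29.5·(cos 130°, sin 130°) = (3.08, 58.6). AJ is perpendicular to JF; with |JF| = 13.1 on the right of AJ, F = J + 13.1·(0.771, 0.637) = (13.2, 66.9). Then |BF| = |F − B| = 68.2.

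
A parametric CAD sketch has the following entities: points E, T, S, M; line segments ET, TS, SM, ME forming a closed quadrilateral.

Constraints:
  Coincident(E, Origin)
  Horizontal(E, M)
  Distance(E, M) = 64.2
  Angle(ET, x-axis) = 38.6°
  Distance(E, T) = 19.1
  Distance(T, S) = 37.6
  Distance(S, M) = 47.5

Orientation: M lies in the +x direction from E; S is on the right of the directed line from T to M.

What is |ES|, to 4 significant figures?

34.14

Checks: |TS| = 37.60 ✓; |SM| = 47.50 ✓.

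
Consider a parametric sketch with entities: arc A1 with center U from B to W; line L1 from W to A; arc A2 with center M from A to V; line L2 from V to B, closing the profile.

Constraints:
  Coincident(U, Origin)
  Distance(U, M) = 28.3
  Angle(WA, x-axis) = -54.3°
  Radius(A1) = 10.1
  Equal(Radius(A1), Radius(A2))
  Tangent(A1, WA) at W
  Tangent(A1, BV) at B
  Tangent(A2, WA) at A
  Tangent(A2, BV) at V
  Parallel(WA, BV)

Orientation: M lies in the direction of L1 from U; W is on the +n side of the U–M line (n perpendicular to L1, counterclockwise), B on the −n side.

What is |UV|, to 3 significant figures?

30.0

Tangency of A1 to both parallel lines with radius 10.1 puts W and B at U ± 10.1·n: W = (8.20, 5.89), B = (-8.20, -5.89). Equal radii place A and V the same way about M: A = M + 10.1·n = (24.7, -17.1), V = M − 10.1·n = (8.31, -28.9). Then |UV| = |V − U| = 30.0.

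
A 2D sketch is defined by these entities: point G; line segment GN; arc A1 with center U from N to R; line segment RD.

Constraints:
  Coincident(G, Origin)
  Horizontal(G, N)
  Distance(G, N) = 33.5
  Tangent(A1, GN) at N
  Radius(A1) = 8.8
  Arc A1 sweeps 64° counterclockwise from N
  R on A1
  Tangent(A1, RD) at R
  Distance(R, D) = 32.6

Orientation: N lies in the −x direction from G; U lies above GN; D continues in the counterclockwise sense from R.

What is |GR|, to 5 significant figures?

26.064

G is at the origin; G and N share the same y with |GN| = 33.5 and N on the −x side, so N = (-33.500, 0.0000). Since A1 is tangent to GN there, UN ⟂ GN, so U = N + (0, 8.8) = (-33.500, 8.8000). On A1, N sits at bearing -90° from U; a 64° counterclockwise sweep puts R at bearing -26°, so R = U + 8.8·(cos -26°, sin -26°) = (-25.591, 4.9423). Then |GR| = |R − G| = 26.064.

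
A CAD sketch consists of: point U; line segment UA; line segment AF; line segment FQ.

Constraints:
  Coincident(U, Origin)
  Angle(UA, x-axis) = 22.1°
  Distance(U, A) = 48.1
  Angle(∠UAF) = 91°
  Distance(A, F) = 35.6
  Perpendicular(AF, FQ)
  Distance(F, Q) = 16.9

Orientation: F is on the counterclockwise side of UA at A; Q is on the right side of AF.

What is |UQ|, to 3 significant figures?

74.5

U is at the origin; UA runs at 22.1° with length 48.1, so A = 48.1·(cos 22.1°, sin 22.1°) = (44.6, 18.1). ∠UAF = 91.0°, so AF runs at 22.1° + (180° − 91.0°) = 111° from the x-axis; with |AF| = 35.6, F = A + 35.6·(cos 111°, sin 111°) = (31.8, 51.3). AF is perpendicular to FQ; with |FQ| = 16.9 on the right of AF, Q = F + 16.9·(0.933, 0.360) = (47.5, 57.4). Then |UQ| = |Q − U| = 74.5.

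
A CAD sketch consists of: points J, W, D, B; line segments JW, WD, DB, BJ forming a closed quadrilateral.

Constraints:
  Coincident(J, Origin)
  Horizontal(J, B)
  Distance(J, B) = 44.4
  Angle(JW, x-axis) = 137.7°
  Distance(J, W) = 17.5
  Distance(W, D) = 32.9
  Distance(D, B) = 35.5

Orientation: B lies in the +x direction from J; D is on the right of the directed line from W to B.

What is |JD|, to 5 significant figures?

15.418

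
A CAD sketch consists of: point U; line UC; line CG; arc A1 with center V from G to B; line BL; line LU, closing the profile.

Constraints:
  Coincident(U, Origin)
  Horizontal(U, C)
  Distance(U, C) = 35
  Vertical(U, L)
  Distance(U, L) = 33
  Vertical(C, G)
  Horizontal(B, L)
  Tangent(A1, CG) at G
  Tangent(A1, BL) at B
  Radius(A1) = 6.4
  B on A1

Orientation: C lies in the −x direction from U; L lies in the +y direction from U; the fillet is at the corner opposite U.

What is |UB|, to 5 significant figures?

43.669

U is at the origin; U and C share the same y with |UC| = 35.0 and C on the −x side, so C = (-35.000, 0.0000). UL is vertical with |UL| = 33.0 and L on the +y side, so L = (0.0000, 33.000). The virtual corner opposite U is at (-35.000, 33.000). A1 meets CG tangentially, so VG is at right angles to CG and tangency of A1 to BL means the radius VB is perpendicular to BL, with radius 6.4, so the center V sits 6.4 in from both sides at V = (-28.600, 26.600). That places the tangent points at G = (-35.000, 26.600) on CG and B = (-28.600, 33.000) on BL. Then |UB| = |B − U| = 43.669.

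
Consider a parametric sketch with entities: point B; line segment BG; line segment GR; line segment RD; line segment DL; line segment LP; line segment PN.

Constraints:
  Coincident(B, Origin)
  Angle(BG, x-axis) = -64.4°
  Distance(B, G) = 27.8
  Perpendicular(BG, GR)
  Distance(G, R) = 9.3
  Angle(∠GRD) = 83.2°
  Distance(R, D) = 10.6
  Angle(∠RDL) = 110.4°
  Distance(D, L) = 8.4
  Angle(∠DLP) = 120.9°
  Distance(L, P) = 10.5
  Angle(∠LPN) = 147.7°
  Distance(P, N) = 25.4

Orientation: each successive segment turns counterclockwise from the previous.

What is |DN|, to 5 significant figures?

36.837

B is at the origin; BG runs at -64.4° with length 27.8, so G = (12.012, -25.071). BG is perpendicular to GR, so GR runs at 25.600°; with |GR| = 9.3, R = (20.399, -21.053). ∠GRD = 83.2° gives RD at 122.40° from the x-axis; with |RD| = 10.6, D = (14.719, -12.103). ∠RDL = 110.4° gives DL at -168.00° from the x-axis; with |DL| = 8.4, L = (6.5028, -13.849). ∠DLP = 120.9° gives LP at -108.90° from the x-axis; with |LP| = 10.5, P = (3.1017, -23.783). ∠LPN = 147.7° gives PN at -76.600° from the x-axis; with |PN| = 25.4, N = (8.9881, -48.492). Then |DN| = |N − D| = 36.837.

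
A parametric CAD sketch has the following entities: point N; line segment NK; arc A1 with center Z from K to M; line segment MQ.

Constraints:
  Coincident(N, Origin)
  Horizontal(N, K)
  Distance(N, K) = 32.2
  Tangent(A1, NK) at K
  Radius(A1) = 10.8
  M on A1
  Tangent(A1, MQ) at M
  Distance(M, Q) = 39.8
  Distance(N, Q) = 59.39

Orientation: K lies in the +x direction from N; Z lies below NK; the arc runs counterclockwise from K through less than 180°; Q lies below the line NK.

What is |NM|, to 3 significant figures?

25.1

N is at the origin; N and K share the same y with |NK| = 32.2 and K on the +x side, so K = (32.2, 0.00). A1 meets NK tangentially, so ZK is at right angles to NK, so Z = K + (0, -10.8) = (32.2, -10.8). Since ZM ⟂ MQ (tangency), |ZQ| = √(10.8² + 39.8²) = 41.2 regardless of where M sits on A1. So Q lies on both circle(N, 59.39) and circle(Z, 41.2); the below-NK intersection is Q = (28.9, -51.9). M is the foot of the tangent from Q: M = (21.6, -12.8).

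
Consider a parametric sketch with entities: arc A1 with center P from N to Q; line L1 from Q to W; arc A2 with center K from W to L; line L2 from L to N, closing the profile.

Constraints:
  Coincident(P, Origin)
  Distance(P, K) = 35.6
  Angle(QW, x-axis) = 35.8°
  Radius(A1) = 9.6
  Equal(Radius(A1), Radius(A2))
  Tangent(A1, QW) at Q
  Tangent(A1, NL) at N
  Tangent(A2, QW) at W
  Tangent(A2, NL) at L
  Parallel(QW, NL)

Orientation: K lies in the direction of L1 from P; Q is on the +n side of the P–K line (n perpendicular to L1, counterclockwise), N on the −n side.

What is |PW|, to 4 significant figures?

36.87

Tangency of A1 to both parallel lines with radius 9.6 puts Q and N at P ± 9.6·n: Q = (-5.616, 7.786), N = (5.616, -7.786). Equal radii place W and L the same way about K: W = K + 9.6·n = (23.26, 28.61), L = K − 9.6·n = (34.49, 13.04). Then |PW| = |W − P| = 36.87.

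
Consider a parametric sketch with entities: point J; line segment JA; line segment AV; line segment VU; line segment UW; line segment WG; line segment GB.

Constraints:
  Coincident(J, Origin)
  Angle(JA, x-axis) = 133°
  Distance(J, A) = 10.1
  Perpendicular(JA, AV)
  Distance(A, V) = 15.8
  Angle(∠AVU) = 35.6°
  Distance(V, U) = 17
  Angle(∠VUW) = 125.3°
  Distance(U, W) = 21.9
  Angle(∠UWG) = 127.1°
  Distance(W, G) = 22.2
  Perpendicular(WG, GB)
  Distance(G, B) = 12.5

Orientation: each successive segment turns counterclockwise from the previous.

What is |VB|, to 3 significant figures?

36.9

J is at the origin; JA runs at 133.0° with length 10.1, so A = (-6.89, 7.39). JA ⟂ AV, so AV runs at -137°; with |AV| = 15.8, V = (-18.4, -3.39). ∠AVU = 35.6° gives VU at 7.40° from the x-axis; with |VU| = 17.0, U = (-1.59, -1.20). ∠VUW = 125.3° gives UW at 62.1° from the x-axis; with |UW| = 21.9, W = (8.66, 18.2). ∠UWG = 127.1° gives WG at 115° from the x-axis; with |WG| = 22.2, G = (-0.720, 38.3). WG ⟂ GB, so GB runs at -155°; with |GB| = 12.5, B = (-12.0, 33.0). Then |VB| = |B − V| = 36.9.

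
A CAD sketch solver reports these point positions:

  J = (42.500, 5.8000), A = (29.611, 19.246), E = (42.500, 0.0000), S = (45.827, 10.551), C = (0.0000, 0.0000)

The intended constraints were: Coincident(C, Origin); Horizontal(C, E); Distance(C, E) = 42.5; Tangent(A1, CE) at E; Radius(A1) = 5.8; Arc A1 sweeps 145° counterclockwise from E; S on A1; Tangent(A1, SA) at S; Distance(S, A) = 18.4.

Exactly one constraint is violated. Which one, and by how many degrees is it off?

Tangent(A1, SA) at S — off by 6.80°.

C = (0.00, 0.00) ✓; C.y = 0.00, E.y = 0.00 ✓; |CE| = 42.50 ✓; ∠(JE, EC) = 90.00° ✓; |JE| = 5.800 ✓; bearing(J→S) − bearing(J→E) = 145.0° ✓; |JS| = 5.800 ✓; ∠(JS, SA) = 83.20° ✗; |SA| = 18.40 ✓.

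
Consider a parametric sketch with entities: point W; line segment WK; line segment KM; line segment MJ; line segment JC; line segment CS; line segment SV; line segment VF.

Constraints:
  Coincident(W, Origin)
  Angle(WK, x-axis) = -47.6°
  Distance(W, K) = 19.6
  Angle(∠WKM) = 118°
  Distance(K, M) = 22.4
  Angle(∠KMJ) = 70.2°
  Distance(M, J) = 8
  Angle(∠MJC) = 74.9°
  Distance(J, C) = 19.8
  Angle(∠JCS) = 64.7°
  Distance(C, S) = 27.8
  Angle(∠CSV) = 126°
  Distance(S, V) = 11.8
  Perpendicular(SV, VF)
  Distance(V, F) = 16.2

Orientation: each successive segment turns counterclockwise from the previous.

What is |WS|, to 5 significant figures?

50.716

W is at the origin; WK runs at -47.6° with length 19.6, so K = (13.216, -14.474). ∠WKM = 118.0° gives KM at 14.400° from the x-axis; with |KM| = 22.4, M = (34.913, -8.9031). ∠KMJ = 70.2° gives MJ at 124.20° from the x-axis; with |MJ| = 8.0, J = (30.416, -2.2864). ∠MJC = 74.9° gives JC at -130.70° from the x-axis; with |JC| = 19.8, C = (17.504, -17.297). ∠JCS = 64.7° gives CS at -15.400° from the x-axis; with |CS| = 27.8, S = (44.306, -24.680). Then |WS| = |S − W| = 50.716.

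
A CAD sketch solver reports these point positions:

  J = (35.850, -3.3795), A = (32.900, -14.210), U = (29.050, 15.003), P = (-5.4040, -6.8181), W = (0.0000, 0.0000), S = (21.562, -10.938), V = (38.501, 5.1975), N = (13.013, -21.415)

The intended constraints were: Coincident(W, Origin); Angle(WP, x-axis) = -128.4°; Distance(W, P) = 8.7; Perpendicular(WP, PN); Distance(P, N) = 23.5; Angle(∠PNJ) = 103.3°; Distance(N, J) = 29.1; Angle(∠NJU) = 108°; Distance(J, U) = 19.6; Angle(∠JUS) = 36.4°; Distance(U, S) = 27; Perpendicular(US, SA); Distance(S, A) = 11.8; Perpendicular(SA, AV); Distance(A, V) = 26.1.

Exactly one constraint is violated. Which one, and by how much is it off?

Distance(A, V) = 26.1 — off by 5.90.

W = (0.00, 0.00) ✓; WP at -128.4° ✓; |WP| = 8.700 ✓; ∠(WP, PN) = 90.00° ✓; |PN| = 23.50 ✓; ∠PNJ = 103.3° ✓; |NJ| = 29.10 ✓; ∠NJU = 108.0° ✓; |JU| = 19.60 ✓; ∠JUS = 36.40° ✓; |US| = 27.00 ✓; ∠(US, SA) = 90.00° ✓; |SA| = 11.80 ✓; ∠(SA, AV) = 90.00° ✓; |AV| = 20.20 ✗.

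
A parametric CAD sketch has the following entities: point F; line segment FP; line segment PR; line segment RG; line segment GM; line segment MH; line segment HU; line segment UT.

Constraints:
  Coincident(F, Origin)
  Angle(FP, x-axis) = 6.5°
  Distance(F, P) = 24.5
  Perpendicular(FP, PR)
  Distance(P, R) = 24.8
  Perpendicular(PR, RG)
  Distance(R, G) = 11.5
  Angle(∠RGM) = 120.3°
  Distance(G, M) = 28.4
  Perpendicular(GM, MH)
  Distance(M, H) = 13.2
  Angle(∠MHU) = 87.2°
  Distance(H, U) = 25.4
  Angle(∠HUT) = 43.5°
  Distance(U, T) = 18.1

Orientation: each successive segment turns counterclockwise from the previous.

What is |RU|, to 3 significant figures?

9.06

F is at the origin; FP runs at 6.5° with length 24.5, so P = (24.3, 2.77). The perpendicularity gives PR at right angles to FP, so PR runs at 96.5°; with |PR| = 24.8, R = (21.5, 27.4). The perpendicularity gives RG at right angles to PR, so RG runs at -174°; with |RG| = 11.5, G = (10.1, 26.1). ∠RGM = 120.3° gives GM at -114° from the x-axis; with |GM| = 28.4, M = (-1.35, 0.127). The perpendicularity gives MH at right angles to GM, so MH runs at -23.8°; with |MH| = 13.2, H = (10.7, -5.20). ∠MHU = 87.2° gives HU at 69.0° from the x-axis; with |HU| = 25.4, U = (19.8, 18.5). Then |RU| = |U − R| = 9.06.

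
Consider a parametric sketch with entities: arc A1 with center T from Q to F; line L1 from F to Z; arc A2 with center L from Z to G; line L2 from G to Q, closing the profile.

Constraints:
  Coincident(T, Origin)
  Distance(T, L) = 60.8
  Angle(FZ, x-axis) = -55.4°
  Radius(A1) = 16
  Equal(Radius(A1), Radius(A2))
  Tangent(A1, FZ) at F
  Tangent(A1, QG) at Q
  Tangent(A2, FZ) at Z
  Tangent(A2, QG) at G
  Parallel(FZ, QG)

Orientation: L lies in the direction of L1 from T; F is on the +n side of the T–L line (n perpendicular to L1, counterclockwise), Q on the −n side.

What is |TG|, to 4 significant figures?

62.87

Tangency of A1 to both parallel lines with radius 16.0 puts F and Q at T ± 16.0·n: F = (13.17, 9.085), Q = (-13.17, -9.085). Equal radii place Z and G the same way about L: Z = L + 16.0·n = (47.70, -40.96), G = L − 16.0·n = (21.35, -59.13). Then |TG| = |G − T| = 62.87.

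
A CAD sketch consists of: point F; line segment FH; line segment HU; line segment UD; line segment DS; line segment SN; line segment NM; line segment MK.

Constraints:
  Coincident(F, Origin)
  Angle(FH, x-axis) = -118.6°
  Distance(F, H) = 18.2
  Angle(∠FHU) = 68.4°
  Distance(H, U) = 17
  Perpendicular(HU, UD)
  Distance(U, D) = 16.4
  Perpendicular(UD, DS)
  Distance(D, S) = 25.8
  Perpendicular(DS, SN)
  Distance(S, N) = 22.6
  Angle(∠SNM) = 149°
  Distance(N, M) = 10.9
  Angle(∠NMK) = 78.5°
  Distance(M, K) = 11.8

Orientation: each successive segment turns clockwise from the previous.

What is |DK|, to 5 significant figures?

26.581

∠SNM = 149.0° gives NM at -171.20° from the x-axis; with |NM| = 10.9, M = (-18.614, -28.376). ∠NMK = 78.5° gives MK at 87.300° from the x-axis; with |MK| = 11.8, K = (-18.058, -16.590). Then |DK| = |K − D| = 26.581.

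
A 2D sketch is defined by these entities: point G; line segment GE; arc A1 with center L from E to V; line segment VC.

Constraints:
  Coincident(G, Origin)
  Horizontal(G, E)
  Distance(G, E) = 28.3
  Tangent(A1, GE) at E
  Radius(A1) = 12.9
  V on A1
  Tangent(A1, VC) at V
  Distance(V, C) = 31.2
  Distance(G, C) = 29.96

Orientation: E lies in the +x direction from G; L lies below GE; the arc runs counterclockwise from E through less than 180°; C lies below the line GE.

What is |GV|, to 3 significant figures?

18.7

Checks: G = (0.00, 0.00) ✓; |LV| = 12.90 ✓; ∠(LV, VC) = 90.00° ✓; |VC| = 31.20 ✓; |GC| = 29.96 ✓.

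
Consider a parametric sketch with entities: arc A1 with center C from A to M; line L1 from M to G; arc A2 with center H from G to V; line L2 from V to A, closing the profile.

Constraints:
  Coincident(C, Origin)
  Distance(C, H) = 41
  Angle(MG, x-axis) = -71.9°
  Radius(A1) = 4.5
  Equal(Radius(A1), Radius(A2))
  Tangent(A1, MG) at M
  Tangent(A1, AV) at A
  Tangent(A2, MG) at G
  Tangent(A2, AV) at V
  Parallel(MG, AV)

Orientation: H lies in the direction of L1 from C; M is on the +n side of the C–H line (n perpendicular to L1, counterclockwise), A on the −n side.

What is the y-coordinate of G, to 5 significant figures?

-37.573

Tangency of A1 to both parallel lines with radius 4.5 puts M and A at C ± 4.5·n: M = (4.2773, 1.3980), A = (-4.2773, -1.3980). Equal radii place G and V the same way about H: G = H + 4.5·n = (17.015, -37.573), V = H − 4.5·n = (8.4604, -40.369). So G.y = -37.573.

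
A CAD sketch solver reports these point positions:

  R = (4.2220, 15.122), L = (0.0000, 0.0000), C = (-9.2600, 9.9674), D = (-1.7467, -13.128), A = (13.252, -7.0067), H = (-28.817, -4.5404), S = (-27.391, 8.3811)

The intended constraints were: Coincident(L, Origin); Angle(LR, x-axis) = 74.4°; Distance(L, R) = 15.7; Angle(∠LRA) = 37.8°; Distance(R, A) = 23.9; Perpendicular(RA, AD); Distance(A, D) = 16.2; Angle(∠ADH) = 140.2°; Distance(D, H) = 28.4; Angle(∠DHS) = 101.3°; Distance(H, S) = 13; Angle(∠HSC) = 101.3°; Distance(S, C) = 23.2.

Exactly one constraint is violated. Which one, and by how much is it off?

Distance(S, C) = 23.2 — off by 5.00.

L = (0.00, 0.00) ✓; LR at 74.40° ✓; |LR| = 15.70 ✓; ∠LRA = 37.80° ✓; |RA| = 23.90 ✓; ∠(RA, AD) = 90.00° ✓; |AD| = 16.20 ✓; ∠ADH = 140.2° ✓; |DH| = 28.40 ✓; ∠DHS = 101.3° ✓; |HS| = 13.00 ✓; ∠HSC = 101.3° ✓; |SC| = 18.20 ✗.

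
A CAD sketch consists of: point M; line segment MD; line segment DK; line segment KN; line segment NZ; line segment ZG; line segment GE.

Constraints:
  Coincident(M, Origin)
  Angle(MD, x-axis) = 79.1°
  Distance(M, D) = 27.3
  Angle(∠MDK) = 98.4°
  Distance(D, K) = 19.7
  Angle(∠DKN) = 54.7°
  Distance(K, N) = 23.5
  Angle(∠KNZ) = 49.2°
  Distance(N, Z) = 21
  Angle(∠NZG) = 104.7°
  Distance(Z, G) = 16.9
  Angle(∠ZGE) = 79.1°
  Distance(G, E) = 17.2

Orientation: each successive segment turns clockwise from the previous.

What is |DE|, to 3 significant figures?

22.3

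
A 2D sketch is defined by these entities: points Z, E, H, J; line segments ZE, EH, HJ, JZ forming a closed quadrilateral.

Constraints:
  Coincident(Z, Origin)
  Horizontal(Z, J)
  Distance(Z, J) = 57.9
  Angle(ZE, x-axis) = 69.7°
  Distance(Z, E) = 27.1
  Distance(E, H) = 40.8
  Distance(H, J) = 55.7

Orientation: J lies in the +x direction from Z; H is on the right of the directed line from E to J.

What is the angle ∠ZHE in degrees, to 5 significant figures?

23.065°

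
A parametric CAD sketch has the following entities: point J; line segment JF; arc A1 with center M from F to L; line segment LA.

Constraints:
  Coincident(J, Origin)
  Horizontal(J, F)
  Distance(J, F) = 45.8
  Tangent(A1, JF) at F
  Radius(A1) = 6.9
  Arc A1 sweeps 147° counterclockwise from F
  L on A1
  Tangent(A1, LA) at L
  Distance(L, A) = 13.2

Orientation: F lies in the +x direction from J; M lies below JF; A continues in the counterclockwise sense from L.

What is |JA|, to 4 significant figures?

56.71

J is at the origin; JF is horizontal with |JF| = 45.8 and F on the +x side, so F = (45.80, 0.000). Tangency of A1 to JF means the radius MF is perpendicular to JF, so M = F + (0, -6.9) = (45.80, -6.900). On A1, F sits at bearing 90° from M; a 147° counterclockwise sweep puts L at bearing 237°, so L = M + 6.9·(cos 237°, sin 237°) = (42.04, -12.69). Since A1 is tangent to LA there, ML ⟂ LA, so LA runs along (−sin 237°, cos 237°); with |LA| = 13.2, A = (53.11, -19.88). Then |JA| = |A − J| = 56.71.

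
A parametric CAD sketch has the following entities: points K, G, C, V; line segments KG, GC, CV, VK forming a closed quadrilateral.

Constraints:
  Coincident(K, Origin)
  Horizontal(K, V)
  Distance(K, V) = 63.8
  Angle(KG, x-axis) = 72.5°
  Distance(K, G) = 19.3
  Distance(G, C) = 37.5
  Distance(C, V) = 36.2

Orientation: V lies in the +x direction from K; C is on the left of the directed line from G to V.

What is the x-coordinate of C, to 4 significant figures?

41.84

Checks: K = (0.00, 0.00) ✓; |GC| = 37.50 ✓; |CV| = 36.20 ✓.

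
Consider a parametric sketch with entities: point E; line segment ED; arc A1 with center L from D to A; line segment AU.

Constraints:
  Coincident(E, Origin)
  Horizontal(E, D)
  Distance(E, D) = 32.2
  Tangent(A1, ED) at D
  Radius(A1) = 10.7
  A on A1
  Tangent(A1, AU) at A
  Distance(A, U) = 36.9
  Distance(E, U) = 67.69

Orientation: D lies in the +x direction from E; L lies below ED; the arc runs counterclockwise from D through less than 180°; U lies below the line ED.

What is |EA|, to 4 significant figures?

30.92

E is at the origin; E and D share the same y with |ED| = 32.2 and D on the +x side, so D = (32.20, 0.000). Since A1 is tangent to ED there, LD ⟂ ED, so L = D + (0, -10.7) = (32.20, -10.70). Since LA ⟂ AU (tangency), |LU| = √(10.7² + 36.9²) = 38.42 regardless of where A sits on A1. So U lies on both circle(E, 67.69) and circle(L, 38.42); the below-ED intersection is U = (51.51, -43.91). A is the foot of the tangent from U: A = (24.81, -18.44).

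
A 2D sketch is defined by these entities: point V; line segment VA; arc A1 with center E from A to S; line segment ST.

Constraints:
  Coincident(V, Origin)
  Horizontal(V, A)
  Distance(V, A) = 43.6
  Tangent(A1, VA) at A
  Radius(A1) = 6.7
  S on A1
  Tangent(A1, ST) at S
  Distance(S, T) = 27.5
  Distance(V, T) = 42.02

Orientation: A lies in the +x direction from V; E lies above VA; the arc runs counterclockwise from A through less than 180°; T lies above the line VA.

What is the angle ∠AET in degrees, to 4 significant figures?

148.1°

V is at the origin; V and A share the same y with |VA| = 43.6 and A on the +x side, so A = (43.60, 0.000). A1 meets VA tangentially, so EA is at right angles to VA, so E = A + (0, 6.7) = (43.60, 6.700). Since ES ⟂ ST (tangency), |ET| = √(6.7² + 27.5²) = 28.30 regardless of where S sits on A1. So T lies on both circle(V, 42.02) and circle(E, 28.30); the above-VA intersection is T = (28.65, 30.74). S is the foot of the tangent from T: S = (48.29, 11.48).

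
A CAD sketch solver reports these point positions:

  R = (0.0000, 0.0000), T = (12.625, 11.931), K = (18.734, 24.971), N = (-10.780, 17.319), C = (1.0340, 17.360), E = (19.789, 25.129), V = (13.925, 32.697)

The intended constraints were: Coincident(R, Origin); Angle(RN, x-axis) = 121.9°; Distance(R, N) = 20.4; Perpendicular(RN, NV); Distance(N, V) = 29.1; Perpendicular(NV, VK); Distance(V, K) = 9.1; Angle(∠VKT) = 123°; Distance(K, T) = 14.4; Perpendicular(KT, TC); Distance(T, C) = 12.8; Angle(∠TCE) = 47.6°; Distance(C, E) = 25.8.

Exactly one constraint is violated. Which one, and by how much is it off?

Distance(C, E) = 25.8 — off by 5.50.

R = (0.00, 0.00) ✓; RN at 121.9° ✓; |RN| = 20.40 ✓; ∠(RN, NV) = 90.00° ✓; |NV| = 29.10 ✓; ∠(NV, VK) = 90.00° ✓; |VK| = 9.100 ✓; ∠VKT = 123.0° ✓; |KT| = 14.40 ✓; ∠(KT, TC) = 90.00° ✓; |TC| = 12.80 ✓; ∠TCE = 47.60° ✓; |CE| = 20.30 ✗.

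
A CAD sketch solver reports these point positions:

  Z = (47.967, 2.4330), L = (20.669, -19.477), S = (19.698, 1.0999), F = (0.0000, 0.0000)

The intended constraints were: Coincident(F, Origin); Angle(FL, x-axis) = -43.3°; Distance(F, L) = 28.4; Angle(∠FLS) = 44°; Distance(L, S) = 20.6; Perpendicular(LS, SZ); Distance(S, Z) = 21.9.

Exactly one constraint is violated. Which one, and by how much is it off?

Distance(S, Z) = 21.9 — off by 6.40.

F = (0.00, 0.00) ✓; FL at -43.30° ✓; |FL| = 28.40 ✓; ∠FLS = 44.00° ✓; |LS| = 20.60 ✓; ∠(LS, SZ) = 90.00° ✓; |SZ| = 28.30 ✗.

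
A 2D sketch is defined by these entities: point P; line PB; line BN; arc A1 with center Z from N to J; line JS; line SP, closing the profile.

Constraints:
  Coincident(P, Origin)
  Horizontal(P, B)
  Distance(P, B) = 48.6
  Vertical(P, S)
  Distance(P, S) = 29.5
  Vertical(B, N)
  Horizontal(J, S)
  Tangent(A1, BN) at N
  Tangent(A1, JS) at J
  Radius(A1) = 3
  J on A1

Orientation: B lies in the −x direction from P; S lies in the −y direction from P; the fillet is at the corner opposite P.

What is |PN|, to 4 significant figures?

55.36

P is at the origin; P and B share the same y with |PB| = 48.6 and B on the −x side, so B = (-48.60, 0.000). P and S share the same x with |PS| = 29.5 and S on the −y side, so S = (0.000, -29.50). The virtual corner opposite P is at (-48.60, -29.50). Since A1 is tangent to BN there, ZN ⟂ BN and the tangent condition forces ZJ to be normal to JS, with radius 3.0, so the center Z sits 3.0 in from both sides at Z = (-45.60, -26.50). That places the tangent points at N = (-48.60, -26.50) on BN and J = (-45.60, -29.50) on JS. Then |PN| = |N − P| = 55.36.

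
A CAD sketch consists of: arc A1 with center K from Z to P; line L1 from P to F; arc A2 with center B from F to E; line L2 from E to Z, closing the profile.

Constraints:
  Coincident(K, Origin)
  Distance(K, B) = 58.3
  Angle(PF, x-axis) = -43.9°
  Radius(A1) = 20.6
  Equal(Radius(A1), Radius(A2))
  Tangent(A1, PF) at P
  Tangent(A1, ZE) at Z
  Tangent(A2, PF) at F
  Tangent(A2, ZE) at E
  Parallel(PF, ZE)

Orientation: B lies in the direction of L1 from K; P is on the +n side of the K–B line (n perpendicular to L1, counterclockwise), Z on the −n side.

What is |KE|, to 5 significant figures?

61.832

The slot axis is L1's direction at -43.9°, so u = (cos -43.9°, sin -43.9°) = (0.72055, -0.69340) and n = (−sin -43.9°, cos -43.9°) = (0.69340, 0.72055). K is at the origin and B lies 58.3 along u from K, so B = 58.3·u = (42.008, -40.425). Tangency of A1 to both parallel lines with radius 20.6 puts P and Z at K ± 20.6·n: P = (14.284, 14.843), Z = (-14.284, -14.843). Equal radii place F and E the same way about B: F = B + 20.6·n = (56.292, -25.582), E = B − 20.6·n = (27.724, -55.269). Then |KE| = |E − K| = 61.832.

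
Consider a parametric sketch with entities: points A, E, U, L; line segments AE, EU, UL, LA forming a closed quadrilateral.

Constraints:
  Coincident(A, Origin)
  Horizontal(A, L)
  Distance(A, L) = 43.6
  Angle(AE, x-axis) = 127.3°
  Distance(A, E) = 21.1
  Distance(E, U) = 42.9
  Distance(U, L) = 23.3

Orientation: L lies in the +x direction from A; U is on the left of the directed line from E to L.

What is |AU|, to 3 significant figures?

35.5

A is at the origin; A and L share the same y with |AL| = 43.6 and L in +x, so L = (43.6, 0). AE runs at 127.3° with |AE| = 21.1, so E = (-12.8, 16.8). U is determined by |EU| = 42.9 and |UL| = 23.3 together: it lies at the intersection of circle(E, 42.9) and circle(L, 23.3). With |EL| = 58.8, the foot of the radical line on EL is 40.4 from E and the perpendicular offset is √(42.9² − 40.4²) = 14.3. Taking the left-of-EL solution: U = (30.1, 19.0).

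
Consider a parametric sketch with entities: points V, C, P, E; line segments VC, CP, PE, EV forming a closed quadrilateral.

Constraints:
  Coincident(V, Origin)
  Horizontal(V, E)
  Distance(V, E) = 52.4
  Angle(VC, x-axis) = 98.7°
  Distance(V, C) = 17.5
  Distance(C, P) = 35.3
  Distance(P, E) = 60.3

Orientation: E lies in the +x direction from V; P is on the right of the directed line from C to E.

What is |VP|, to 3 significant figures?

18.6

V is at the origin; VE is horizontal with |VE| = 52.4 and E in +x, so E = (52.4, 0). VC runs at 98.7° with |VC| = 17.5, so C = (-2.65, 17.3). P is determined by |CP| = 35.3 and |PE| = 60.3 together: it lies at the intersection of circle(C, 35.3) and circle(E, 60.3). With |CE| = 57.7, the foot of the radical line on CE is 8.14 from C and the perpendicular offset is √(35.3² − 8.14²) = 34.3. Taking the right-of-CE solution: P = (-5.18, -17.9).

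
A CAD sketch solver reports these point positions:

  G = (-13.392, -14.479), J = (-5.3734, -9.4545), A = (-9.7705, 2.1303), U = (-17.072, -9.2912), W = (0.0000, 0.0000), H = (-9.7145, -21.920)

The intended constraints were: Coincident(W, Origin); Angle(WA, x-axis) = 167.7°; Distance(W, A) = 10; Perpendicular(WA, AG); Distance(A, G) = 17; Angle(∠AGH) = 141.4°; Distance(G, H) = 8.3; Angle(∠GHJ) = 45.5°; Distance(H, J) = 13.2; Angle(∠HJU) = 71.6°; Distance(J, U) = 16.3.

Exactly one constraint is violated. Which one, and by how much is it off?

Distance(J, U) = 16.3 — off by 4.60.

W = (0.00, 0.00) ✓; WA at 167.7° ✓; |WA| = 10.00 ✓; ∠(WA, AG) = 90.00° ✓; |AG| = 17.00 ✓; ∠AGH = 141.4° ✓; |GH| = 8.300 ✓; ∠GHJ = 45.50° ✓; |HJ| = 13.20 ✓; ∠HJU = 71.60° ✓; |JU| = 11.70 ✗.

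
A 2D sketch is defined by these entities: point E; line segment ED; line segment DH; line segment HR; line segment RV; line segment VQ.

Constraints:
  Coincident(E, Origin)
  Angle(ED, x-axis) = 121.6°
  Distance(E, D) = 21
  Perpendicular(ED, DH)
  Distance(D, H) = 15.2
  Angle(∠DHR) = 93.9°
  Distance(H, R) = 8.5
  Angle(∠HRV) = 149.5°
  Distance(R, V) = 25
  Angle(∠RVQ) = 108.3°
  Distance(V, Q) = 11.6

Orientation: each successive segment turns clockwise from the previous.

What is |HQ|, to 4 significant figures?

36.58

E is at the origin; ED runs at 121.6° with length 21.0, so D = (-11.00, 17.89). ED is perpendicular to DH, so DH runs at 31.60°; with |DH| = 15.2, H = (1.943, 25.85). ∠DHR = 93.9° gives HR at -54.50° from the x-axis; with |HR| = 8.5, R = (6.879, 18.93). ∠HRV = 149.5° gives RV at -85.00° from the x-axis; with |RV| = 25.0, V = (9.057, -5.974). ∠RVQ = 108.3° gives VQ at -156.7° from the x-axis; with |VQ| = 11.6, Q = (-1.597, -10.56). Then |HQ| = |Q − H| = 36.58.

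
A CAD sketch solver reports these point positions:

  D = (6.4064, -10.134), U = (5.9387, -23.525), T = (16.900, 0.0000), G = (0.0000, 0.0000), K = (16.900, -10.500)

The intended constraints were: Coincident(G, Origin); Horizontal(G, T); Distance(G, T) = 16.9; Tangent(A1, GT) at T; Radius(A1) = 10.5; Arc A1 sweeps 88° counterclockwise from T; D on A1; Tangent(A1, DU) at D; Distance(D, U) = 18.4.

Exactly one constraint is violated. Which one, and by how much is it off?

Distance(D, U) = 18.4 — off by 5.00.

G = (0.00, 0.00) ✓; G.y = 0.00, T.y = 0.00 ✓; |GT| = 16.90 ✓; ∠(KT, TG) = 90.00° ✓; |KT| = 10.50 ✓; bearing(K→D) − bearing(K→T) = 88.00° ✓; |KD| = 10.50 ✓; ∠(KD, DU) = 90.00° ✓; |DU| = 13.40 ✗.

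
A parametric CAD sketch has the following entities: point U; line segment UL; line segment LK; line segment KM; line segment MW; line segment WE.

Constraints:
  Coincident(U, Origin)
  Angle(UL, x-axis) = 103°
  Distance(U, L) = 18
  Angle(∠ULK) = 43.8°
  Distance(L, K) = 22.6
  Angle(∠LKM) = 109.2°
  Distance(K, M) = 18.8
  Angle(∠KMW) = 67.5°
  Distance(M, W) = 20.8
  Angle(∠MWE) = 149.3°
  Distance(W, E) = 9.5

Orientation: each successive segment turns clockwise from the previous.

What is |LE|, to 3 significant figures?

11.2

U is at the origin; UL runs at 103.0° with length 18.0, so L = (-4.05, 17.5). ∠ULK = 43.8° gives LK at -33.2° from the x-axis; with |LK| = 22.6, K = (14.9, 5.16). ∠LKM = 109.2° gives KM at -104° from the x-axis; with |KM| = 18.8, M = (10.3, -13.1). ∠KMW = 67.5° gives MW at 144° from the x-axis; with |MW| = 20.8, W = (-6.41, -0.706). ∠MWE = 149.3° gives WE at 113° from the x-axis; with |WE| = 9.5, E = (-10.1, 8.05). Then |LE| = |E − L| = 11.2.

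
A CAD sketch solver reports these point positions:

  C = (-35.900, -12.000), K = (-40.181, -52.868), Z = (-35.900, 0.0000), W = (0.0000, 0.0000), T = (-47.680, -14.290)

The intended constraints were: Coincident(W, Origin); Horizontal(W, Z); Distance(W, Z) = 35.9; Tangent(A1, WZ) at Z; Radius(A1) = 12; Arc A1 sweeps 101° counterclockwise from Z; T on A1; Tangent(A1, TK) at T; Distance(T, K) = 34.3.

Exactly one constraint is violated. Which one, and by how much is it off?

Distance(T, K) = 34.3 — off by 5.00.

W = (0.00, 0.00) ✓; W.y = 0.00, Z.y = 0.00 ✓; |WZ| = 35.90 ✓; ∠(CZ, ZW) = 90.00° ✓; |CZ| = 12.00 ✓; bearing(C→T) − bearing(C→Z) = 101.0° ✓; |CT| = 12.00 ✓; ∠(CT, TK) = 90.00° ✓; |TK| = 39.30 ✗.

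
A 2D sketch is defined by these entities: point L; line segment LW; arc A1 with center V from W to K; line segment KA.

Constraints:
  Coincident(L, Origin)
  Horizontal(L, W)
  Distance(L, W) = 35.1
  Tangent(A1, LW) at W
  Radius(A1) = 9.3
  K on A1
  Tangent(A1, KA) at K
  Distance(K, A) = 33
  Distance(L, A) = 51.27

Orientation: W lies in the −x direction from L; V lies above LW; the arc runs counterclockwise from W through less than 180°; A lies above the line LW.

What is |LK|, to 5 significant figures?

27.673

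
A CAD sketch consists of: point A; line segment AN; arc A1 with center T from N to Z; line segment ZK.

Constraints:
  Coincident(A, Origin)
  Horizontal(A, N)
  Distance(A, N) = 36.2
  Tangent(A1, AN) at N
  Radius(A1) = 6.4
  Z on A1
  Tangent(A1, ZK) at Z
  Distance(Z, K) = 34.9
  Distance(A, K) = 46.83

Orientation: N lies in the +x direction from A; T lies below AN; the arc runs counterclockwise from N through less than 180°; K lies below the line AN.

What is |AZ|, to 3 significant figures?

30.4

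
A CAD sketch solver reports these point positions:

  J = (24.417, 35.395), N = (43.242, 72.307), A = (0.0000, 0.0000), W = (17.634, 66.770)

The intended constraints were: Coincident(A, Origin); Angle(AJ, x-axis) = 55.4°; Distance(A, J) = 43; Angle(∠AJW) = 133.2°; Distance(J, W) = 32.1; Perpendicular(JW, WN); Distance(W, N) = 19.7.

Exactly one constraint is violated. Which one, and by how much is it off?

Distance(W, N) = 19.7 — off by 6.50.

A = (0.00, 0.00) ✓; AJ at 55.40° ✓; |AJ| = 43.00 ✓; ∠AJW = 133.2° ✓; |JW| = 32.10 ✓; ∠(JW, WN) = 90.00° ✓; |WN| = 26.20 ✗.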